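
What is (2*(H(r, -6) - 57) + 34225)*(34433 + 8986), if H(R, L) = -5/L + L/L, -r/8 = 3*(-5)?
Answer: 1481224712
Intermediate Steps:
r = 120 (r = -24*(-5) = -8*(-15) = 120)
H(R, L) = 1 - 5/L (H(R, L) = -5/L + 1 = 1 - 5/L)
(2*(H(r, -6) - 57) + 34225)*(34433 + 8986) = (2*((-5 - 6)/(-6) - 57) + 34225)*(34433 + 8986) = (2*(-1/6*(-11) - 57) + 34225)*43419 = (2*(11/6 - 57) + 34225)*43419 = (2*(-331/6) + 34225)*43419 = (-331/3 + 34225)*43419 = (102344/3)*43419 = 1481224712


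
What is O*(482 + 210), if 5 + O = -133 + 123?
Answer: -10380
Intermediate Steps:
O = -15 (O = -5 + (-133 + 123) = -5 - 10 = -15)
O*(482 + 210) = -15*(482 + 210) = -15*692 = -10380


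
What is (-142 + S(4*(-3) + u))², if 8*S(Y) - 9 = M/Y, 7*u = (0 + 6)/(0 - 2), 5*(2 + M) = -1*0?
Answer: 9610861225/484416 ≈ 19840.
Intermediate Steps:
M = -2 (M = -2 + (-1*0)/5 = -2 + (⅕)*0 = -2 + 0 = -2)
u = -3/7 (u = ((0 + 6)/(0 - 2))/7 = (6/(-2))/7 = (6*(-½))/7 = (⅐)*(-3) = -3/7 ≈ -0.42857)
S(Y) = 9/8 - 1/(4*Y) (S(Y) = 9/8 + (-2/Y)/8 = 9/8 - 1/(4*Y))
(-142 + S(4*(-3) + u))² = (-142 + (-2 + 9*(4*(-3) - 3/7))/(8*(4*(-3) - 3/7)))² = (-142 + (-2 + 9*(-12 - 3/7))/(8*(-12 - 3/7)))² = (-142 + (-2 + 9*(-87/7))/(8*(-87/7)))² = (-142 + (⅛)*(-7/87)*(-2 - 783/7))² = (-142 + (⅛)*(-7/87)*(-797/7))² = (-142 + 797/696)² = (-98035/696)² = 9610861225/484416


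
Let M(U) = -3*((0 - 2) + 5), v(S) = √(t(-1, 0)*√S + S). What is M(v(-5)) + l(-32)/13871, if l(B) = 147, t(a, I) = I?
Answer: -124692/13871 ≈ -8.9894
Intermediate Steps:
v(S) = √S (v(S) = √(0*√S + S) = √(0 + S) = √S)
M(U) = -9 (M(U) = -3*(-2 + 5) = -3*3 = -9)
M(v(-5)) + l(-32)/13871 = -9 + 147/13871 = -124692/13871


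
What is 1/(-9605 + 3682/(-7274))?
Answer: -3637/34935226 ≈ -0.00010411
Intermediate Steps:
1/(-9605 + 3682/(-7274)) = 1/(-9605 + 3682*(-1/7274)) = 1/(-9605 - 1841/3637) = 1/(-34935226/3637) = -3637/34935226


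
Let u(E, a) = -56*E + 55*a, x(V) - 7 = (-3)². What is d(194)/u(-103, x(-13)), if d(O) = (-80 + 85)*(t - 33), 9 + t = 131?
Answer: 445/6648 ≈ 0.066937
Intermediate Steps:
t = 122 (t = -9 + 131 = 122)
x(V) = 16 (x(V) = 7 + (-3)² = 7 + 9 = 16)
d(O) = 445 (d(O) = (-80 + 85)*(122 - 33) = 5*89 = 445)
d(194)/u(-103, x(-13)) = 445/(-56*(-103) + 55*16) = 445/(5768 + 880) = 445/6648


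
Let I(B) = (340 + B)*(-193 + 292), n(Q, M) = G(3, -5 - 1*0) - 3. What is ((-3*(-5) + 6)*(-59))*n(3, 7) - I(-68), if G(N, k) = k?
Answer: -17016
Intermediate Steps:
n(Q, M) = -8 (n(Q, M) = (-5 - 1*0) - 3 = (-5 + 0) - 3 = -5 - 3 = -8)
I(B) = 33660 + 99*B (I(B) = (340 + B)*99 = 33660 + 99*B)
((-3*(-5) + 6)*(-59))*n(3, 7) - I(-68) = ((-3*(-5) + 6)*(-59))*(-8) - (33660 + 99*(-68)) = ((15 + 6)*(-59))*(-8) - (33660 - 6732) = (21*(-59))*(-8) - 1*26928 = -1239*(-8) - 26928 = 9912 - 26928 = -17016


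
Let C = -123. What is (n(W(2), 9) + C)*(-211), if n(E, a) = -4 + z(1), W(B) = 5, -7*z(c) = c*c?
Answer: 187790/7 ≈ 26827.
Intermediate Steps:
z(c) = -c**2/7 (z(c) = -c*c/7 = -c**2/7)
n(E, a) = -29/7 (n(E, a) = -4 - 1/7*1**2 = -4 - 1/7*1 = -4 - 1/7 = -29/7)
(n(W(2), 9) + C)*(-211) = (-29/7 - 123)*(-211) = -890/7*(-211) = 187790/7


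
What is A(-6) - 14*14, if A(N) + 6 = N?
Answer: -208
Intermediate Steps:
A(N) = -6 + N
A(-6) - 14*14 = (-6 - 6) - 14*14 = -12 - 196 = -208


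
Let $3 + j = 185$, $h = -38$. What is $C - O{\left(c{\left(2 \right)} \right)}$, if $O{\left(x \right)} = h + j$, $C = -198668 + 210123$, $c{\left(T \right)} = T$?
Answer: $11311$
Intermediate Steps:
$j = 182$ ($j = -3 + 185 = 182$)
$C = 11455$
$O{\left(x \right)} = 144$ ($O{\left(x \right)} = -38 + 182 = 144$)
$C - O{\left(c{\left(2 \right)} \right)} = 11455 - 144 = 11311$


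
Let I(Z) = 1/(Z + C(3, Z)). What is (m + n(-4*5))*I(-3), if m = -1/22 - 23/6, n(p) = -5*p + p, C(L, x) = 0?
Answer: -2512/99 ≈ -25.374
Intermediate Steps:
I(Z) = 1/Z (I(Z) = 1/(Z + 0) = 1/Z)
n(p) = -4*p
m = -128/33 (m = -1*1/22 - 23*⅙ = -1/22 - 23/6 = -128/33 ≈ -3.8788)
(m + n(-4*5))*I(-3) = (-128/33 - (-16)*5)/(-3) = (-128/33 - 4*(-20))*(-⅓) = (-128/33 + 80)*(-⅓) = (2512/33)*(-⅓) = -2512/99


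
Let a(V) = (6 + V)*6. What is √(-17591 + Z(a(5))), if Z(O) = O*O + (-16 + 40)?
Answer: I*√13211 ≈ 114.94*I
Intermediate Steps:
a(V) = 36 + 6*V
Z(O) = 24 + O² (Z(O) = O² + 24 = 24 + O²)
√(-17591 + Z(a(5))) = √(-17591 + (24 + (36 + 6*5)²)) = √(-17591 + (24 + (36 + 30)²)) = √(-17591 + (24 + 66²)) = √(-17591 + (24 + 4356)) = √(-17591 + 4380) = √(-13211) = I*√13211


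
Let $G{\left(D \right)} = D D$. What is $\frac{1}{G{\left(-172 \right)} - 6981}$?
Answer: $\frac{1}{22603} \approx 4.4242 \cdot 10^{-5}$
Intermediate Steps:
$G{\left(D \right)} = D^{2}$
$\frac{1}{G{\left(-172 \right)} - 6981} = \frac{1}{\left(-172\right)^{2} - 6981} = \frac{1}{29584 - 6981} = \frac{1}{22603}$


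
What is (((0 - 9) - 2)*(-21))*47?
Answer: 10857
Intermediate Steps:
(((0 - 9) - 2)*(-21))*47 = ((-9 - 2)*(-21))*47 = -11*(-21)*47 = 231*47 = 10857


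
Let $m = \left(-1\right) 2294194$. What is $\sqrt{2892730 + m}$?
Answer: $6 \sqrt{16626} \approx 773.65$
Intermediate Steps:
$m = -2294194$
$\sqrt{2892730 + m} = \sqrt{2892730 - 2294194} = \sqrt{598536} = 6 \sqrt{16626}$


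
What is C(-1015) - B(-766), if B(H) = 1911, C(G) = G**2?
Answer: 1028314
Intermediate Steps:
C(-1015) - B(-766) = (-1015)**2 - 1*1911 = 1030225 - 1911 = 1028314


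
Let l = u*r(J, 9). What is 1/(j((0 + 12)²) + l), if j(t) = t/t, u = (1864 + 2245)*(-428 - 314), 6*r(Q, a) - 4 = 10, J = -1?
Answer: -3/21342143 ≈ -1.4057e-7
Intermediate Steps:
r(Q, a) = 7/3 (r(Q, a) = ⅔ + (⅙)*10 = ⅔ + 5/3 = 7/3)
u = -3048878 (u = 4109*(-742) = -3048878)
j(t) = 1
l = -21342146/3 (l = -3048878*7/3 = -21342146/3 ≈ -7.1140e+6)
1/(j((0 + 12)²) + l) = 1/(1 - 21342146/3) = 1/(-21342143/3) = -3/21342143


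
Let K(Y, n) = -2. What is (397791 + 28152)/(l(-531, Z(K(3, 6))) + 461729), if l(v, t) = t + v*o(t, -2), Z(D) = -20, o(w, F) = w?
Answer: 47327/52481 ≈ 0.90179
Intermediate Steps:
l(v, t) = t + t*v (l(v, t) = t + v*t = t + t*v)
(397791 + 28152)/(l(-531, Z(K(3, 6))) + 461729) = (397791 + 28152)/(-20*(1 - 531) + 461729) = 425943/(-20*(-530) + 461729) = 425943/(10600 + 461729) = 425943/472329 = 425943*(1/472329) = 47327/52481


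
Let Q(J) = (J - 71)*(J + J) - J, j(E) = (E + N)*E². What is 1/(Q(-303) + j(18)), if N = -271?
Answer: 1/144975 ≈ 6.8977e-6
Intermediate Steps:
j(E) = E²*(-271 + E) (j(E) = (E - 271)*E² = (-271 + E)*E² = E²*(-271 + E))
Q(J) = -J + 2*J*(-71 + J) (Q(J) = (-71 + J)*(2*J) - J = 2*J*(-71 + J) - J = -J + 2*J*(-71 + J))
1/(Q(-303) + j(18)) = 1/(-303*(-143 + 2*(-303)) + 18²*(-271 + 18)) = 1/(-303*(-143 - 606) + 324*(-253)) = 1/(-303*(-749) - 81972) = 1/(226947 - 81972) = 1/144975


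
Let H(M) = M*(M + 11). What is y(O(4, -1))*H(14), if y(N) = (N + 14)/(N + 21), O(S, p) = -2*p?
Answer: 5600/23 ≈ 243.48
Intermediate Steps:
H(M) = M*(11 + M)
y(N) = (14 + N)/(21 + N)
y(O(4, -1))*H(14) = ((14 - 2*(-1))/(21 - 2*(-1)))*(14*(11 + 14)) = ((14 + 2)/(21 + 2))*(14*25) = (16/23)*350 = 5600/23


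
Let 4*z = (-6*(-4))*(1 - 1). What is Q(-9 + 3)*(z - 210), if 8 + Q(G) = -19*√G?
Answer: 1680 + 3990*I*√6 ≈ 1680.0 + 9773.5*I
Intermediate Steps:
Q(G) = -8 - 19*√G
z = 0 (z = ((-6*(-4))*(1 - 1))/4 = (24*0)/4 = (¼)*0 = 0)
Q(-9 + 3)*(z - 210) = (-8 - 19*√(-9 + 3))*(0 - 210) = (-8 - 19*I*√6)*(-210) = 1680 + 3990*I*√6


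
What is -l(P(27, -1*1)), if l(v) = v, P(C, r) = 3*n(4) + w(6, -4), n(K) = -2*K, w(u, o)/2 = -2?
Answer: 28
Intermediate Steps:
w(u, o) = -4 (w(u, o) = 2*(-2) = -4)
P(C, r) = -28 (P(C, r) = 3*(-2*4) - 4 = 3*(-8) - 4 = -24 - 4 = -28)
-l(P(27, -1*1)) = -1*(-28) = 28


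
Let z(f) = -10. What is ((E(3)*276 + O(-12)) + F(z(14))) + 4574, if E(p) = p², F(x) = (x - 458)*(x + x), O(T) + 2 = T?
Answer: 16404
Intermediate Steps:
O(T) = -2 + T
F(x) = 2*x*(-458 + x) (F(x) = (-458 + x)*(2*x) = 2*x*(-458 + x))
((E(3)*276 + O(-12)) + F(z(14))) + 4574 = ((3²*276 + (-2 - 12)) + 2*(-10)*(-458 - 10)) + 4574 = ((9*276 - 14) + 2*(-10)*(-468)) + 4574 = ((2484 - 14) + 9360) + 4574 = (2470 + 9360) + 4574 = 11830 + 4574 = 16404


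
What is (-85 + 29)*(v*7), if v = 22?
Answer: -8624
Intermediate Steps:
(-85 + 29)*(v*7) = (-85 + 29)*(22*7) = -56*154 = -8624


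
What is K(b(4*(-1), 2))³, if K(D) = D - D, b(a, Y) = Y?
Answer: 0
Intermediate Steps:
K(D) = 0
K(b(4*(-1), 2))³ = 0³ = 0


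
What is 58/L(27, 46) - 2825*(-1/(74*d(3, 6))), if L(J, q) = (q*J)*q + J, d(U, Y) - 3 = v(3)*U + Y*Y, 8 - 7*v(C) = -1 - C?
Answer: 13007419/15022962 ≈ 0.86584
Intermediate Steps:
v(C) = 9/7 + C/7 (v(C) = 8/7 - (-1 - C)/7 = 8/7 + (⅐ + C/7) = 9/7 + C/7)
d(U, Y) = 3 + Y² + 12*U/7 (d(U, Y) = 3 + ((9/7 + (⅐)*3)*U + Y*Y) = 3 + ((9/7 + 3/7)*U + Y²) = 3 + (12*U/7 + Y²) = 3 + (Y² + 12*U/7) = 3 + Y² + 12*U/7)
L(J, q) = J + J*q² (L(J, q) = (J*q)*q + J = J*q² + J = J + J*q²)
58/L(27, 46) - 2825*(-1/(74*d(3, 6))) = 58/((27*(1 + 46²))) - 2825*(-1/(74*(3 + 6² + (12/7)*3))) = 58/((27*(1 + 2116))) - 2825*(-1/(74*(3 + 36 + 36/7))) = 58/((27*2117)) - 2825/((-74*309/7)) = 58/57159 - 2825/(-22866/7) = 58*(1/57159) - 2825*(-7/22866) = 2/1971 + 19775/22866 = 13007419/15022962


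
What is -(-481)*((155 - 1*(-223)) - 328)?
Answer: 24050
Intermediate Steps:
-(-481)*((155 - 1*(-223)) - 328) = -(-481)*((155 + 223) - 328) = -(-481)*(378 - 328) = -(-481)*50 = -1*(-24050) = 24050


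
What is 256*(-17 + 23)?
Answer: 1536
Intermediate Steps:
256*(-17 + 23) = 256*6 = 1536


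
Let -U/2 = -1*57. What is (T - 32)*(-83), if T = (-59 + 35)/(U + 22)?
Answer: 45401/17 ≈ 2670.6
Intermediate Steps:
U = 114 (U = -(-2)*57 = -2*(-57) = 114)
T = -3/17 (T = (-59 + 35)/(114 + 22) = -24/136 = -24*1/136 = -3/17 ≈ -0.17647)
(T - 32)*(-83) = (-3/17 - 32)*(-83) = -547/17*(-83) = 45401/17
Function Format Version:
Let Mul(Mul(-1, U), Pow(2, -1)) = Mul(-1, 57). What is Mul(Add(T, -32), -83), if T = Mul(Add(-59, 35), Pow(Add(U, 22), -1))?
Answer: Rational(45401, 17) ≈ 2670.6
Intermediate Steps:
U = 114 (U = Mul(-2, Mul(-1, 57)) = Mul(-2, -57) = 114)
T = Rational(-3, 17) (T = Mul(Add(-59, 35), Pow(Add(114, 22), -1)) = Mul(-24, Pow(136, -1)) = Mul(-24, Rational(1, 136)) = Rational(-3, 17) ≈ -0.17647)
Mul(Add(T, -32), -83) = Mul(Add(Rational(-3, 17), -32), -83) = Mul(Rational(-547, 17), -83) = Rational(45401, 17)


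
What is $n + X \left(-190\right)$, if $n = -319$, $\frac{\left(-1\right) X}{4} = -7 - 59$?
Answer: $-50479$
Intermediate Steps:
$X = 264$ ($X = - 4 \left(-7 - 59\right) = \left(-4\right) \left(-66\right) = 264$)
$n + X \left(-190\right) = -319 + 264 \left(-190\right) = -319 - 50160 = -50479$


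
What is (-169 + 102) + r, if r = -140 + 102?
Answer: -105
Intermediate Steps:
r = -38
(-169 + 102) + r = (-169 + 102) - 38 = -67 - 38 = -105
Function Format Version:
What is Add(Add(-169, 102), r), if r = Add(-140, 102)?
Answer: -105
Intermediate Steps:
r = -38
Add(Add(-169, 102), r) = Add(Add(-169, 102), -38) = Add(-67, -38) = -105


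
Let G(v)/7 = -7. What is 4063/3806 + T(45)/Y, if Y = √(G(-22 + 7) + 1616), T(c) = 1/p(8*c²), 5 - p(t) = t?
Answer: 4063/3806 - √1567/25377565 ≈ 1.0675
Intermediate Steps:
G(v) = -49 (G(v) = 7*(-7) = -49)
p(t) = 5 - t
T(c) = 1/(5 - 8*c²)
Y = √1567 (Y = √(-49 + 1616) = √1567 ≈ 39.585)
4063/3806 + T(45)/Y = 4063/3806 + (-1/(-5 + 8*45²))/(√1567) = 4063*(1/3806) + (-1/(-5 + 8*2025))*(√1567/1567) = 4063/3806 + (-1/(-5 + 16200))*(√1567/1567) = 4063/3806 + (-1/16195)*(√1567/1567) = 4063/3806 + (-1*1/16195)*(√1567/1567) = 4063/3806 - √1567/25377565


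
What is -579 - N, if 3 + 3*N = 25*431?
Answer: -12509/3 ≈ -4169.7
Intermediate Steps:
N = 10772/3 (N = -1 + (25*431)/3 = -1 + (⅓)*10775 = -1 + 10775/3 = 10772/3 ≈ 3590.7)
-579 - N = -579 - 1*10772/3 = -579 - 10772/3 = -12509/3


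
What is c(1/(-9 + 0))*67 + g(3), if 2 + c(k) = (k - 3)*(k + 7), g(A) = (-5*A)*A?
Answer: -130811/81 ≈ -1615.0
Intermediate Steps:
g(A) = -5*A²
c(k) = -2 + (-3 + k)*(7 + k) (c(k) = -2 + (k - 3)*(k + 7) = -2 + (-3 + k)*(7 + k))
c(1/(-9 + 0))*67 + g(3) = (-23 + (1/(-9 + 0))² + 4/(-9 + 0))*67 - 5*3² = (-23 + (1/(-9))² + 4/(-9))*67 - 5*9 = (-23 + (-⅑)² + 4*(-⅑))*67 - 45 = (-23 + 1/81 - 4/9)*67 - 45 = -1898/81*67 - 45 = -127166/81 - 45 = -130811/81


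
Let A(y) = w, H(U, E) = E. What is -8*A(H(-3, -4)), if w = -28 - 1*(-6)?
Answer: 176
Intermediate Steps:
w = -22 (w = -28 + 6 = -22)
A(y) = -22
-8*A(H(-3, -4)) = -8*(-22) = 176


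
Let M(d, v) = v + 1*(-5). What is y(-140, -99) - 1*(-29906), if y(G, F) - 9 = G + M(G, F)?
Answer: 29671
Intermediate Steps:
M(d, v) = -5 + v (M(d, v) = v - 5 = -5 + v)
y(G, F) = 4 + F + G (y(G, F) = 9 + (G + (-5 + F)) = 9 + (-5 + F + G) = 4 + F + G)
y(-140, -99) - 1*(-29906) = (4 - 99 - 140) - 1*(-29906) = -235 + 29906 = 29671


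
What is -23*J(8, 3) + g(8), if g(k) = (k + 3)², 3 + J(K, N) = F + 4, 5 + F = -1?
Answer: 236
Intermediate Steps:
F = -6 (F = -5 - 1 = -6)
J(K, N) = -5 (J(K, N) = -3 + (-6 + 4) = -3 - 2 = -5)
g(k) = (3 + k)²
-23*J(8, 3) + g(8) = -23*(-5) + (3 + 8)² = 115 + 11² = 115 + 121 = 236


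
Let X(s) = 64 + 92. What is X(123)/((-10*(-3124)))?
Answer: 39/7810 ≈ 0.0049936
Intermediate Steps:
X(s) = 156
X(123)/((-10*(-3124))) = 156/((-10*(-3124))) = 156/31240 = 156*(1/31240) = 39/7810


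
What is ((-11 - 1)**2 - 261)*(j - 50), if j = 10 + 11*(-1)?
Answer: 5967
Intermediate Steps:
j = -1 (j = 10 - 11 = -1)
((-11 - 1)**2 - 261)*(j - 50) = ((-11 - 1)**2 - 261)*(-1 - 50) = ((-12)**2 - 261)*(-51) = (144 - 261)*(-51) = -117*(-51) = 5967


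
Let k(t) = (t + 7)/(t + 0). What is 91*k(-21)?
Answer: 182/3 ≈ 60.667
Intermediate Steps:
k(t) = (7 + t)/t
91*k(-21) = 91*((7 - 21)/(-21)) = 91*(-1/21*(-14)) = 91*(⅔) = 182/3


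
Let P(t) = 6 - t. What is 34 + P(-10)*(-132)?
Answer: -2078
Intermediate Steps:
34 + P(-10)*(-132) = 34 + (6 - 1*(-10))*(-132) = 34 + (6 + 10)*(-132) = 34 + 16*(-132) = 34 - 2112 = -2078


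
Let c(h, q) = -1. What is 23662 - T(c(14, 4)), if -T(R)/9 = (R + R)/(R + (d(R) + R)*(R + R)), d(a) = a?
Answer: 23656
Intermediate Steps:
T(R) = -18*R/(R + 4*R²) (T(R) = -9*(R + R)/(R + (R + R)*(R + R)) = -9*2*R/(R + (2*R)*(2*R)) = -9*2*R/(R + 4*R²) = -18*R/(R + 4*R²))
23662 - T(c(14, 4)) = 23662 - (-18)/(1 + 4*(-1)) = 23662 - (-18)/(1 - 4) = 23662 - (-18)/(-3) = 23662 - (-18)*(-1)/3 = 23662 - 1*6 = 23662 - 6 = 23656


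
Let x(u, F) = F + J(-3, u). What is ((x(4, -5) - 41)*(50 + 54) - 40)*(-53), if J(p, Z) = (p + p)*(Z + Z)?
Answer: 520248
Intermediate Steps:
J(p, Z) = 4*Z*p (J(p, Z) = (2*p)*(2*Z) = 4*Z*p)
x(u, F) = F - 12*u (x(u, F) = F + 4*u*(-3) = F - 12*u)
((x(4, -5) - 41)*(50 + 54) - 40)*(-53) = (((-5 - 12*4) - 41)*(50 + 54) - 40)*(-53) = (((-5 - 48) - 41)*104 - 40)*(-53) = ((-53 - 41)*104 - 40)*(-53) = (-94*104 - 40)*(-53) = (-9776 - 40)*(-53) = -9816*(-53) = 520248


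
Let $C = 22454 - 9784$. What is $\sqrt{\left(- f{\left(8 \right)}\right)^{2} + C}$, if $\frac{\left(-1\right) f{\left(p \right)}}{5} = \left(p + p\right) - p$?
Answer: $\sqrt{14270} \approx 119.46$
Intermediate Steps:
$f{\left(p \right)} = - 5 p$ ($f{\left(p \right)} = - 5 \left(\left(p + p\right) - p\right) = - 5 \left(2 p - p\right) = - 5 p$)
$C = 12670$ ($C = 22454 - 9784 = 12670$)
$\sqrt{\left(- f{\left(8 \right)}\right)^{2} + C} = \sqrt{\left(- \left(-5\right) 8\right)^{2} + 12670} = \sqrt{\left(\left(-1\right) \left(-40\right)\right)^{2} + 12670} = \sqrt{40^{2} + 12670} = \sqrt{1600 + 12670} = \sqrt{14270}$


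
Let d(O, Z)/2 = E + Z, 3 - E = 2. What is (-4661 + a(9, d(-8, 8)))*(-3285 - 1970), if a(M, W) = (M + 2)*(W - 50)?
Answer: 26343315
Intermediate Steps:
E = 1 (E = 3 - 1*2 = 3 - 2 = 1)
d(O, Z) = 2 + 2*Z (d(O, Z) = 2*(1 + Z) = 2 + 2*Z)
a(M, W) = (-50 + W)*(2 + M) (a(M, W) = (2 + M)*(-50 + W) = (-50 + W)*(2 + M))
(-4661 + a(9, d(-8, 8)))*(-3285 - 1970) = (-4661 + (-100 - 50*9 + 2*(2 + 2*8) + 9*(2 + 2*8)))*(-3285 - 1970) = (-4661 + (-100 - 450 + 2*(2 + 16) + 9*(2 + 16)))*(-5255) = (-4661 + (-100 - 450 + 2*18 + 9*18))*(-5255) = (-4661 + (-100 - 450 + 36 + 162))*(-5255) = (-4661 - 352)*(-5255) = -5013*(-5255) = 26343315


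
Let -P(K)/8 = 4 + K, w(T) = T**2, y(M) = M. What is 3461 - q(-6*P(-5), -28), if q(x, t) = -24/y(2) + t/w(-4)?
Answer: 13899/4 ≈ 3474.8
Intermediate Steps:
P(K) = -32 - 8*K (P(K) = -8*(4 + K) = -32 - 8*K)
q(x, t) = -12 + t/16 (q(x, t) = -24/2 + t/((-4)**2) = -24*1/2 + t/16 = -12 + t*(1/16) = -12 + t/16)
3461 - q(-6*P(-5), -28) = 3461 - (-12 + (1/16)*(-28)) = 3461 - (-12 - 7/4) = 3461 - 1*(-55/4) = 3461 + 55/4 = 13899/4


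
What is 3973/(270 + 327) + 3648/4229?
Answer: 18979673/2524713 ≈ 7.5176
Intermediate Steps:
3973/(270 + 327) + 3648/4229 = 3973/597 + 3648*(1/4229) = 3973*(1/597) + 3648/4229 = 3973/597 + 3648/4229 = 18979673/2524713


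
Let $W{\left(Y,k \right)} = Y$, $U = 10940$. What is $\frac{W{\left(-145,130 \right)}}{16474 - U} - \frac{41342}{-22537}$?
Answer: $\frac{225518763}{124719758} \approx 1.8082$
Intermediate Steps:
$\frac{W{\left(-145,130 \right)}}{16474 - U} - \frac{41342}{-22537} = - \frac{145}{16474 - 10940} - \frac{41342}{-22537} = - \frac{145}{16474 - 10940} - - \frac{41342}{22537} = - \frac{145}{5534} + \frac{41342}{22537} = \frac{225518763}{124719758}$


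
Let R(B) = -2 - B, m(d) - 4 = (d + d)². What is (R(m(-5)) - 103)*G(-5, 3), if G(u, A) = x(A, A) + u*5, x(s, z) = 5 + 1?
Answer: 3971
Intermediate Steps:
x(s, z) = 6
m(d) = 4 + 4*d² (m(d) = 4 + (d + d)² = 4 + (2*d)² = 4 + 4*d²)
G(u, A) = 6 + 5*u (G(u, A) = 6 + u*5 = 6 + 5*u)
(R(m(-5)) - 103)*G(-5, 3) = ((-2 - (4 + 4*(-5)²)) - 103)*(6 + 5*(-5)) = ((-2 - (4 + 4*25)) - 103)*(6 - 25) = ((-2 - (4 + 100)) - 103)*(-19) = ((-2 - 1*104) - 103)*(-19) = ((-2 - 104) - 103)*(-19) = (-106 - 103)*(-19) = -209*(-19) = 3971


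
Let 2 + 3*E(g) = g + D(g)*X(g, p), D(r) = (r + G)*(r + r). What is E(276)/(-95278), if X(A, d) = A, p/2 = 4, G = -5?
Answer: -20643833/142917 ≈ -144.45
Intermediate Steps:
p = 8 (p = 2*4 = 8)
D(r) = 2*r*(-5 + r) (D(r) = (r - 5)*(r + r) = (-5 + r)*(2*r) = 2*r*(-5 + r))
E(g) = -⅔ + g/3 + 2*g²*(-5 + g)/3 (E(g) = -⅔ + (g + (2*g*(-5 + g))*g)/3 = -⅔ + (g + 2*g²*(-5 + g))/3 = -⅔ + (g/3 + 2*g²*(-5 + g)/3) = -⅔ + g/3 + 2*g²*(-5 + g)/3)
E(276)/(-95278) = (-⅔ + (⅓)*276 + (⅔)*276²*(-5 + 276))/(-95278) = (-⅔ + 92 + (⅔)*76176*271)*(-1/95278) = (-⅔ + 92 + 13762464)*(-1/95278) = (41287666/3)*(-1/95278) = -20643833/142917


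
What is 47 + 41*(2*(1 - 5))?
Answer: -281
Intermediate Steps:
47 + 41*(2*(1 - 5)) = 47 + 41*(2*(-4)) = 47 + 41*(-8) = 47 - 328 = -281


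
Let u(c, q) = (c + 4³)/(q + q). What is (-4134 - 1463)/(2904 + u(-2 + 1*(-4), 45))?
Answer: -251865/130709 ≈ -1.9269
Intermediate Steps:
u(c, q) = (64 + c)/(2*q) (u(c, q) = (c + 64)/((2*q)) = (64 + c)*(1/(2*q)) = (64 + c)/(2*q))
(-4134 - 1463)/(2904 + u(-2 + 1*(-4), 45)) = (-4134 - 1463)/(2904 + (½)*(64 + (-2 + 1*(-4)))/45) = -5597/(2904 + (½)*(1/45)*(64 + (-2 - 4))) = -5597/(2904 + (½)*(1/45)*(64 - 6)) = -5597/(2904 + (½)*(1/45)*58) = -5597/(2904 + 29/45) = -5597/130709/45 = -5597*45/130709 = -251865/130709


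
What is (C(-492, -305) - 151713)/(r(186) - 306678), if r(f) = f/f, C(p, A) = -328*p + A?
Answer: -9358/306677 ≈ -0.030514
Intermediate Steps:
C(p, A) = A - 328*p
r(f) = 1
(C(-492, -305) - 151713)/(r(186) - 306678) = ((-305 - 328*(-492)) - 151713)/(1 - 306678) = ((-305 + 161376) - 151713)/(-306677) = (161071 - 151713)*(-1/306677) = 9358*(-1/306677) = -9358/306677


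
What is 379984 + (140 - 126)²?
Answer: 380180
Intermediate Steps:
379984 + (140 - 126)² = 379984 + 14² = 379984 + 196 = 380180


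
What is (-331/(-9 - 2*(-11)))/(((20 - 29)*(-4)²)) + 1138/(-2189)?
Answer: -1405777/4097808 ≈ -0.34306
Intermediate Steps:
(-331/(-9 - 2*(-11)))/(((20 - 29)*(-4)²)) + 1138/(-2189) = (-331/(-9 + 22))/((-9*16)) + 1138*(-1/2189) = (-331/13)/(-144) - 1138/2189 = ((1/13)*(-331))*(-1/144) - 1138/2189 = -331/13*(-1/144) - 1138/2189 = 331/1872 - 1138/2189 = -1405777/4097808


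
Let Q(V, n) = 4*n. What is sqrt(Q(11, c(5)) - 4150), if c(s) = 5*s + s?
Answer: I*sqrt(4030) ≈ 63.482*I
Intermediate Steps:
c(s) = 6*s
sqrt(Q(11, c(5)) - 4150) = sqrt(4*(6*5) - 4150) = sqrt(4*30 - 4150) = sqrt(120 - 4150) = sqrt(-4030) = I*sqrt(4030)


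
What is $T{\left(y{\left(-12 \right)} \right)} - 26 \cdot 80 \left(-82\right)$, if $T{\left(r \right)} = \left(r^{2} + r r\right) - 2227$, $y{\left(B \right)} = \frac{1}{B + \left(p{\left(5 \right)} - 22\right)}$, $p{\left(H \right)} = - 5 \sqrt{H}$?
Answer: $\frac{178931416575}{1062961} - \frac{680 \sqrt{5}}{1062961} \approx 1.6833 \cdot 10^{5}$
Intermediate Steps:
$y{\left(B \right)} = \frac{1}{-22 + B - 5 \sqrt{5}}$ ($y{\left(B \right)} = \frac{1}{B - \left(22 + 5 \sqrt{5}\right)} = \frac{1}{-22 + B - 5 \sqrt{5}}$)
$T{\left(r \right)} = -2227 + 2 r^{2}$ ($T{\left(r \right)} = \left(r^{2} + r^{2}\right) - 2227 = 2 r^{2} - 2227 = -2227 + 2 r^{2}$)
$T{\left(y{\left(-12 \right)} \right)} - 26 \cdot 80 \left(-82\right) = \left(-2227 + 2 \left(\frac{1}{-22 - 12 - 5 \sqrt{5}}\right)^{2}\right) - 26 \cdot 80 \left(-82\right) = \left(-2227 + 2 \left(\frac{1}{-34 - 5 \sqrt{5}}\right)^{2}\right) - 2080 \left(-82\right) = \left(-2227 + \frac{2}{\left(-34 - 5 \sqrt{5}\right)^{2}}\right) - -170560 = \left(-2227 + \frac{2}{\left(-34 - 5 \sqrt{5}\right)^{2}}\right) + 170560 = 168333 + \frac{2}{\left(-34 - 5 \sqrt{5}\right)^{2}}$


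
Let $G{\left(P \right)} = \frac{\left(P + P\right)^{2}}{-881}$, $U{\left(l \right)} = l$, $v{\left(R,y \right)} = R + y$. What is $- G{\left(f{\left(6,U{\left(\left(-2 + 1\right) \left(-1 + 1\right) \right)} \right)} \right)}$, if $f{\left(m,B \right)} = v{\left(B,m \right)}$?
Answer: $\frac{144}{881} \approx 0.16345$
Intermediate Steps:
$f{\left(m,B \right)} = B + m$
$G{\left(P \right)} = - \frac{4 P^{2}}{881}$ ($G{\left(P \right)} = \left(2 P\right)^{2} \left(- \frac{1}{881}\right) = 4 P^{2} \left(- \frac{1}{881}\right) = - \frac{4 P^{2}}{881}$)
$- G{\left(f{\left(6,U{\left(\left(-2 + 1\right) \left(-1 + 1\right) \right)} \right)} \right)} = - \frac{\left(-4\right) \left(\left(-2 + 1\right) \left(-1 + 1\right) + 6\right)^{2}}{881} = - \frac{\left(-4\right) \left(\left(-1\right) 0 + 6\right)^{2}}{881} = - \frac{\left(-4\right) \left(0 + 6\right)^{2}}{881} = - \frac{\left(-4\right) 6^{2}}{881} = - \frac{\left(-4\right) 36}{881} = \left(-1\right) \left(- \frac{144}{881}\right) = \frac{144}{881}$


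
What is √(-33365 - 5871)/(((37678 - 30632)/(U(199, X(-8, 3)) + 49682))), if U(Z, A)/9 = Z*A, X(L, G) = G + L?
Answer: 40727*I*√9809/3523 ≈ 1144.9*I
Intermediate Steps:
U(Z, A) = 9*A*Z (U(Z, A) = 9*(Z*A) = 9*(A*Z) = 9*A*Z)
√(-33365 - 5871)/(((37678 - 30632)/(U(199, X(-8, 3)) + 49682))) = √(-33365 - 5871)/(((37678 - 30632)/(9*(3 - 8)*199 + 49682))) = √(-39236)/((7046/(9*(-5)*199 + 49682))) = (2*I*√9809)/((7046/(-8955 + 49682))) = (2*I*√9809)/((7046/40727)) = (2*I*√9809)/((7046*(1/40727))) = (2*I*√9809)/(7046/40727) = (2*I*√9809)*(40727/7046) = 40727*I*√9809/3523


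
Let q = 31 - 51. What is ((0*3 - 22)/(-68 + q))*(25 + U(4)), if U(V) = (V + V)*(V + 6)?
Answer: 105/4 ≈ 26.250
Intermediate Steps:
q = -20
U(V) = 2*V*(6 + V) (U(V) = (2*V)*(6 + V) = 2*V*(6 + V))
((0*3 - 22)/(-68 + q))*(25 + U(4)) = ((0*3 - 22)/(-68 - 20))*(25 + 2*4*(6 + 4)) = ((0 - 22)/(-88))*(25 + 2*4*10) = (-22*(-1/88))*(25 + 80) = (¼)*105 = 105/4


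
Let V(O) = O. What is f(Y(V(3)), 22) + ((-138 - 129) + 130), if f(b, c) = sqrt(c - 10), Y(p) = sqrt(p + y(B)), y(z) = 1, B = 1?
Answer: -137 + 2*sqrt(3) ≈ -133.54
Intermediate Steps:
Y(p) = sqrt(1 + p) (Y(p) = sqrt(p + 1) = sqrt(1 + p))
f(b, c) = sqrt(-10 + c)
f(Y(V(3)), 22) + ((-138 - 129) + 130) = sqrt(-10 + 22) + ((-138 - 129) + 130) = sqrt(12) + (-267 + 130) = 2*sqrt(3) - 137 = -137 + 2*sqrt(3)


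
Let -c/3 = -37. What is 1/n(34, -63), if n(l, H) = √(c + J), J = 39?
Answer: √6/30 ≈ 0.081650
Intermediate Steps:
c = 111 (c = -3*(-37) = 111)
n(l, H) = 5*√6 (n(l, H) = √(111 + 39) = √150 = 5*√6)
1/n(34, -63) = 1/(5*√6) = √6/30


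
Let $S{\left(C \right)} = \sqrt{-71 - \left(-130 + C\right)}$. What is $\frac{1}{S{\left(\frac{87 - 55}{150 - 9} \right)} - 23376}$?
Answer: $- \frac{3296016}{77047661729} - \frac{\sqrt{1168467}}{77047661729} \approx -4.2793 \cdot 10^{-5}$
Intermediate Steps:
$S{\left(C \right)} = \sqrt{59 - C}$
$\frac{1}{S{\left(\frac{87 - 55}{150 - 9} \right)} - 23376} = \frac{1}{\sqrt{59 - \frac{87 - 55}{150 - 9}} - 23376} = \frac{1}{\sqrt{59 - \frac{32}{141}} - 23376} = \frac{1}{\sqrt{\frac{8287}{141}} - 23376} = \frac{1}{\frac{\sqrt{1168467}}{141} - 23376} = \frac{1}{-23376 + \frac{\sqrt{1168467}}{141}}$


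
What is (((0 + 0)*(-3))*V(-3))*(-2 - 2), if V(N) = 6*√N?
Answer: 0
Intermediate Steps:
(((0 + 0)*(-3))*V(-3))*(-2 - 2) = (((0 + 0)*(-3))*(6*√(-3)))*(-2 - 2) = ((0*(-3))*(6*(I*√3)))*(-4) = (0*(6*I*√3))*(-4) = 0*(-4) = 0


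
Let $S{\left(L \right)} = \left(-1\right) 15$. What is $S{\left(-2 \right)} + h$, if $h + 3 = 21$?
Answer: $3$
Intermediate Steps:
$h = 18$ ($h = -3 + 21 = 18$)
$S{\left(L \right)} = -15$
$S{\left(-2 \right)} + h = -15 + 18 = 3$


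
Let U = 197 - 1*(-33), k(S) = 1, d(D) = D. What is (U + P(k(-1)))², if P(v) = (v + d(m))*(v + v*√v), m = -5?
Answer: 49284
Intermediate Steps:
P(v) = (-5 + v)*(v + v^(3/2)) (P(v) = (v - 5)*(v + v*√v) = (-5 + v)*(v + v^(3/2)))
U = 230 (U = 197 + 33 = 230)
(U + P(k(-1)))² = (230 + (1² + 1^(5/2) - 5*1 - 5*1^(3/2)))² = (230 + (1 + 1 - 5 - 5*1))² = (230 + (1 + 1 - 5 - 5))² = (230 - 8)² = 222² = 49284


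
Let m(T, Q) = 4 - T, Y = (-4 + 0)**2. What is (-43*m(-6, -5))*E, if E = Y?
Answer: -6880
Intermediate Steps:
Y = 16 (Y = (-4)**2 = 16)
E = 16
(-43*m(-6, -5))*E = -43*(4 - 1*(-6))*16 = -43*(4 + 6)*16 = -43*10*16 = -430*16 = -6880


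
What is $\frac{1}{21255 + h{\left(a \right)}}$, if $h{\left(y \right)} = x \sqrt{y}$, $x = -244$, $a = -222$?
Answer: $\frac{7085}{154997339} + \frac{244 i \sqrt{222}}{464992017} \approx 4.571 \cdot 10^{-5} + 7.8185 \cdot 10^{-6} i$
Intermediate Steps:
$h{\left(y \right)} = - 244 \sqrt{y}$
$\frac{1}{21255 + h{\left(a \right)}} = \frac{1}{21255 - 244 \sqrt{-222}} = \frac{1}{21255 - 244 i \sqrt{222}}$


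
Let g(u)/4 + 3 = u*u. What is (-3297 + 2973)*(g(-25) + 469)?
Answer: -958068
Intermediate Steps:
g(u) = -12 + 4*u**2 (g(u) = -12 + 4*(u*u) = -12 + 4*u**2)
(-3297 + 2973)*(g(-25) + 469) = (-3297 + 2973)*((-12 + 4*(-25)**2) + 469) = -324*((-12 + 4*625) + 469) = -324*((-12 + 2500) + 469) = -324*(2488 + 469) = -324*2957 = -958068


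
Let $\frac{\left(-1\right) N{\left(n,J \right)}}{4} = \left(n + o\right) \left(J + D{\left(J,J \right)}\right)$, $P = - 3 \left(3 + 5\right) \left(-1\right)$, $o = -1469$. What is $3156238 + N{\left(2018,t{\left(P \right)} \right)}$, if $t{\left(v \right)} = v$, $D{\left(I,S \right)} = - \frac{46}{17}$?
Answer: $\frac{52861094}{17} \approx 3.1095 \cdot 10^{6}$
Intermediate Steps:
$D{\left(I,S \right)} = - \frac{46}{17}$ ($D{\left(I,S \right)} = \left(-46\right) \frac{1}{17} = - \frac{46}{17}$)
$P = 24$ ($P = \left(-3\right) 8 \left(-1\right) = \left(-24\right) \left(-1\right) = 24$)
$N{\left(n,J \right)} = - 4 \left(-1469 + n\right) \left(- \frac{46}{17} + J\right)$ ($N{\left(n,J \right)} = - 4 \left(n - 1469\right) \left(J - \frac{46}{17}\right) = - 4 \left(-1469 + n\right) \left(- \frac{46}{17} + J\right)$)
$3156238 + N{\left(2018,t{\left(P \right)} \right)} = 3156238 + \left(- \frac{270296}{17} + 5876 \cdot 24 + \frac{184}{17} \cdot 2018 - 96 \cdot 2018\right) = 3156238 + \left(- \frac{270296}{17} + 141024 + \frac{371312}{17} - 193728\right) = 3156238 - \frac{794952}{17} = \frac{52861094}{17}$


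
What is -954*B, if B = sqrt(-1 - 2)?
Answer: -954*I*sqrt(3) ≈ -1652.4*I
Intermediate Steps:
B = I*sqrt(3) (B = sqrt(-3) = I*sqrt(3) ≈ 1.732*I)
-954*B = -954*I*sqrt(3)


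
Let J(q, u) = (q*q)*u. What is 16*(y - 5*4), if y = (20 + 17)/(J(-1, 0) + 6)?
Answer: -664/3 ≈ -221.33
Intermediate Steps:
J(q, u) = u*q² (J(q, u) = q²*u = u*q²)
y = 37/6 (y = (20 + 17)/(0*(-1)² + 6) = 37/(0*1 + 6) = 37/(0 + 6) = 37/6 ≈ 6.1667)
16*(y - 5*4) = 16*(37/6 - 5*4) = 16*(37/6 - 20) = 16*(-83/6) = -664/3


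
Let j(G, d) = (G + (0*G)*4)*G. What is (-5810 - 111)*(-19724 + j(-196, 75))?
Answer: -110675332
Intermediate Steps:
j(G, d) = G² (j(G, d) = (G + 0*4)*G = (G + 0)*G = G*G = G²)
(-5810 - 111)*(-19724 + j(-196, 75)) = (-5810 - 111)*(-19724 + (-196)²) = -5921*(-19724 + 38416) = -5921*18692 = -110675332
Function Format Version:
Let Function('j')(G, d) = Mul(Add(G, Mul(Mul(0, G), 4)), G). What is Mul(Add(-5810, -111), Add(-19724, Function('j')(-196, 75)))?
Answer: -110675332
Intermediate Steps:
Function('j')(G, d) = Pow(G, 2) (Function('j')(G, d) = Mul(Add(G, Mul(0, 4)), G) = Mul(Add(G, 0), G) = Mul(G, G) = Pow(G, 2))
Mul(Add(-5810, -111), Add(-19724, Function('j')(-196, 75))) = Mul(Add(-5810, -111), Add(-19724, Pow(-196, 2))) = Mul(-5921, Add(-19724, 38416)) = Mul(-5921, 18692) = -110675332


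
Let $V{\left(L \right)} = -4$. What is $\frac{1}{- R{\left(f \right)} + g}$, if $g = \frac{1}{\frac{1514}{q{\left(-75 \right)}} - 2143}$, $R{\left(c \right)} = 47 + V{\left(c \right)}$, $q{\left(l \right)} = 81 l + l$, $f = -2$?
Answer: $- \frac{6590482}{283393801} \approx -0.023256$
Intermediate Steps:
$q{\left(l \right)} = 82 l$
$R{\left(c \right)} = 43$ ($R{\left(c \right)} = 47 - 4 = 43$)
$g = - \frac{3075}{6590482}$ ($g = \frac{1}{\frac{1514}{82 \left(-75\right)} - 2143} = \frac{1}{\frac{1514}{-6150} - 2143} = \frac{1}{1514 \left(- \frac{1}{6150}\right) - 2143} = \frac{1}{- \frac{757}{3075} - 2143} = \frac{1}{- \frac{6590482}{3075}} = - \frac{3075}{6590482} \approx -0.00046658$)
$\frac{1}{- R{\left(f \right)} + g} = \frac{1}{\left(-1\right) 43 - \frac{3075}{6590482}} = \frac{1}{-43 - \frac{3075}{6590482}} = \frac{1}{- \frac{283393801}{6590482}} = - \frac{6590482}{283393801}$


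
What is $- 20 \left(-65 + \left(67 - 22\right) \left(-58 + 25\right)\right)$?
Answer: $31000$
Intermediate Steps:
$- 20 \left(-65 + \left(67 - 22\right) \left(-58 + 25\right)\right) = - 20 \left(-65 + \left(67 + \left(-39 + 17\right)\right) \left(-33\right)\right) = - 20 \left(-65 + \left(67 - 22\right) \left(-33\right)\right) = - 20 \left(-65 + 45 \left(-33\right)\right) = - 20 \left(-65 - 1485\right) = \left(-20\right) \left(-1550\right) = 31000$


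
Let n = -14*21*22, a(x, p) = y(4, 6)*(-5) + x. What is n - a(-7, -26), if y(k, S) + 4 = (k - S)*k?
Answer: -6521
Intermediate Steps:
y(k, S) = -4 + k*(k - S) (y(k, S) = -4 + (k - S)*k = -4 + k*(k - S))
a(x, p) = 60 + x (a(x, p) = (-4 + 4**2 - 1*6*4)*(-5) + x = (-4 + 16 - 24)*(-5) + x = -12*(-5) + x = 60 + x)
n = -6468 (n = -294*22 = -6468)
n - a(-7, -26) = -6468 - (60 - 7) = -6468 - 1*53 = -6468 - 53 = -6521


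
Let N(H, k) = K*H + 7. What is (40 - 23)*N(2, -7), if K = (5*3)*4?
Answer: 2159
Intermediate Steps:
K = 60 (K = 15*4 = 60)
N(H, k) = 7 + 60*H (N(H, k) = 60*H + 7 = 7 + 60*H)
(40 - 23)*N(2, -7) = (40 - 23)*(7 + 60*2) = 17*(7 + 120) = 17*127 = 2159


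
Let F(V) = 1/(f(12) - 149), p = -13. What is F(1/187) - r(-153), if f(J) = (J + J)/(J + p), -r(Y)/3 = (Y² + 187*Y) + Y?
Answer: -2779246/173 ≈ -16065.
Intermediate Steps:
r(Y) = -564*Y - 3*Y² (r(Y) = -3*((Y² + 187*Y) + Y) = -3*(Y² + 188*Y) = -564*Y - 3*Y²)
f(J) = 2*J/(-13 + J) (f(J) = (J + J)/(J - 13) = (2*J)/(-13 + J) = 2*J/(-13 + J))
F(V) = -1/173 (F(V) = 1/(2*12/(-13 + 12) - 149) = 1/(2*12/(-1) - 149) = 1/(2*12*(-1) - 149) = 1/(-24 - 149) = 1/(-173) = -1/173)
F(1/187) - r(-153) = -1/173 - (-3)*(-153)*(188 - 153) = -1/173 - (-3)*(-153)*35 = -1/173 - 1*16065 = -1/173 - 16065 = -2779246/173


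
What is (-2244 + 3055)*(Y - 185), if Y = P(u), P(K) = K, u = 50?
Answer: -109485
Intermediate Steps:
Y = 50
(-2244 + 3055)*(Y - 185) = (-2244 + 3055)*(50 - 185) = 811*(-135) = -109485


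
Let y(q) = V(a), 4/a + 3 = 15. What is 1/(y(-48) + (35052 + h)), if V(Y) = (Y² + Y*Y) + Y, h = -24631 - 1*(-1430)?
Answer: 9/106664 ≈ 8.4377e-5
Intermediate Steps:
h = -23201 (h = -24631 + 1430 = -23201)
a = ⅓ (a = 4/(-3 + 15) = 4/12 = 4*(1/12) = ⅓ ≈ 0.33333)
V(Y) = Y + 2*Y² (V(Y) = (Y² + Y²) + Y = 2*Y² + Y = Y + 2*Y²)
y(q) = 5/9 (y(q) = (1 + 2*(⅓))/3 = (1 + ⅔)/3 = (⅓)*(5/3) = 5/9)
1/(y(-48) + (35052 + h)) = 1/(5/9 + (35052 - 23201)) = 1/(5/9 + 11851) = 1/(106664/9) = 9/106664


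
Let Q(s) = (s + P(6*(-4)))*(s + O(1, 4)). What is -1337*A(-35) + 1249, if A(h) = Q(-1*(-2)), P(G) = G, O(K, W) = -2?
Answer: 1249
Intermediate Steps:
Q(s) = (-24 + s)*(-2 + s) (Q(s) = (s + 6*(-4))*(s - 2) = (s - 24)*(-2 + s) = (-24 + s)*(-2 + s))
A(h) = 0 (A(h) = 48 + (-1*(-2))**2 - (-26)*(-2) = 48 + 2**2 - 26*2 = 48 + 4 - 52 = 0)
-1337*A(-35) + 1249 = -1337*0 + 1249 = 0 + 1249 = 1249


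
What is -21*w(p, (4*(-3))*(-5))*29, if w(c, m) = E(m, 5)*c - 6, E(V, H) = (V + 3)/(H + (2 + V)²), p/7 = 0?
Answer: 3654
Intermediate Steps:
p = 0 (p = 7*0 = 0)
E(V, H) = (3 + V)/(H + (2 + V)²)
w(c, m) = -6 + c*(3 + m)/(5 + (2 + m)²) (w(c, m) = ((3 + m)/(5 + (2 + m)²))*c - 6 = c*(3 + m)/(5 + (2 + m)²) - 6 = -6 + c*(3 + m)/(5 + (2 + m)²))
-21*w(p, (4*(-3))*(-5))*29 = -21*(-30 - 6*(2 + (4*(-3))*(-5))² + 0*(3 + (4*(-3))*(-5)))/(5 + (2 + (4*(-3))*(-5))²)*29 = -21*(-30 - 6*(2 - 12*(-5))² + 0*(3 - 12*(-5)))/(5 + (2 - 12*(-5))²)*29 = -21*(-30 - 6*(2 + 60)² + 0*(3 + 60))/(5 + (2 + 60)²)*29 = -21*(-30 - 6*62² + 0*63)/(5 + 62²)*29 = -21*(-30 - 6*3844 + 0)/(5 + 3844)*29 = -21*(-30 - 23064 + 0)/3849*29 = -7*(-23094)/1283*29 = -21*(-6)*29 = 126*29 = 3654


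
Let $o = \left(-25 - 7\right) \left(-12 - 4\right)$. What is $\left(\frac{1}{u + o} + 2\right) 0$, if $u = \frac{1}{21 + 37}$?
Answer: $0$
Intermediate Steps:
$u = \frac{1}{58} \approx 0.017241$
$o = 512$ ($o = \left(-32\right) \left(-16\right) = 512$)
$\left(\frac{1}{u + o} + 2\right) 0 = \left(\frac{1}{\frac{1}{58} + 512} + 2\right) 0 = \left(\frac{1}{\frac{29697}{58}} + 2\right) 0 = \left(\frac{58}{29697} + 2\right) 0 = \frac{59452}{29697} \cdot 0 = 0$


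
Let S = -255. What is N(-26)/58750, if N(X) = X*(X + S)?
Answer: 3653/29375 ≈ 0.12436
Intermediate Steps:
N(X) = X*(-255 + X) (N(X) = X*(X - 255) = X*(-255 + X))
N(-26)/58750 = -26*(-255 - 26)/58750 = -26*(-281)*(1/58750) = 7306*(1/58750) = 3653/29375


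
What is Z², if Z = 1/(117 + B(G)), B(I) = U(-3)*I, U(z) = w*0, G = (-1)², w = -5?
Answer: 1/13689 ≈ 7.3051e-5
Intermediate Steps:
G = 1
U(z) = 0 (U(z) = -5*0 = 0)
B(I) = 0 (B(I) = 0*I = 0)
Z = 1/117 (Z = 1/(117 + 0) = 1/117 ≈ 0.0085470)
Z² = (1/117)² = 1/13689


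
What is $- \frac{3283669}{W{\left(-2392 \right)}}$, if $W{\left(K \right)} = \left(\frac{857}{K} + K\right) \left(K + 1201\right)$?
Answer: $- \frac{7854536248}{6815522511} \approx -1.1524$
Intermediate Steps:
$W{\left(K \right)} = \left(1201 + K\right) \left(K + \frac{857}{K}\right)$ ($W{\left(K \right)} = \left(K + \frac{857}{K}\right) \left(1201 + K\right) = \left(1201 + K\right) \left(K + \frac{857}{K}\right)$)
$- \frac{3283669}{W{\left(-2392 \right)}} = - \frac{3283669}{857 + \left(-2392\right)^{2} + 1201 \left(-2392\right) + \frac{1029257}{-2392}} = - \frac{3283669}{857 + 5721664 - 2872792 + 1029257 \left(- \frac{1}{2392}\right)} = - \frac{3283669}{857 + 5721664 - 2872792 - \frac{1029257}{2392}} = - \frac{3283669}{\frac{6815522511}{2392}} = \left(-3283669\right) \frac{2392}{6815522511} = - \frac{7854536248}{6815522511}$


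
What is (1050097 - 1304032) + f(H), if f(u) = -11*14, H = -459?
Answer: -254089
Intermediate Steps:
f(u) = -154
(1050097 - 1304032) + f(H) = (1050097 - 1304032) - 154 = -253935 - 154 = -254089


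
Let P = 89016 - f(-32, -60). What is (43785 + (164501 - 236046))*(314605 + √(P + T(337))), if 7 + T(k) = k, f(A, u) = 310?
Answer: -8733434800 - 55520*√22259 ≈ -8.7417e+9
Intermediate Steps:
T(k) = -7 + k
P = 88706 (P = 89016 - 1*310 = 89016 - 310 = 88706)
(43785 + (164501 - 236046))*(314605 + √(P + T(337))) = (43785 + (164501 - 236046))*(314605 + √(88706 + (-7 + 337))) = (43785 - 71545)*(314605 + √(88706 + 330)) = -27760*(314605 + √89036) = -27760*(314605 + 2*√22259) = -8733434800 - 55520*√22259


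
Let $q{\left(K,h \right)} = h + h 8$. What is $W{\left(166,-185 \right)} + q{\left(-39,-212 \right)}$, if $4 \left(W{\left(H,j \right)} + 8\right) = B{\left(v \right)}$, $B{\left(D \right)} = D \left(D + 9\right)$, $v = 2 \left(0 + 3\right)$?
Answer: $- \frac{3787}{2} \approx -1893.5$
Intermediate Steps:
$q{\left(K,h \right)} = 9 h$ ($q{\left(K,h \right)} = h + 8 h = 9 h$)
$v = 6$ ($v = 2 \cdot 3 = 6$)
$B{\left(D \right)} = D \left(9 + D\right)$
$W{\left(H,j \right)} = \frac{29}{2}$ ($W{\left(H,j \right)} = -8 + \frac{6 \left(9 + 6\right)}{4} = -8 + \frac{6 \cdot 15}{4} = -8 + \frac{1}{4} \cdot 90 = -8 + \frac{45}{2} = \frac{29}{2}$)
$W{\left(166,-185 \right)} + q{\left(-39,-212 \right)} = \frac{29}{2} + 9 \left(-212\right) = \frac{29}{2} - 1908 = - \frac{3787}{2}$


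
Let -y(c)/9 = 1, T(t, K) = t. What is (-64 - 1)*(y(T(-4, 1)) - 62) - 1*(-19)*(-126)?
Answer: 2221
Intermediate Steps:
y(c) = -9 (y(c) = -9*1 = -9)
(-64 - 1)*(y(T(-4, 1)) - 62) - 1*(-19)*(-126) = (-64 - 1)*(-9 - 62) - 1*(-19)*(-126) = -65*(-71) + 19*(-126) = 4615 - 2394 = 2221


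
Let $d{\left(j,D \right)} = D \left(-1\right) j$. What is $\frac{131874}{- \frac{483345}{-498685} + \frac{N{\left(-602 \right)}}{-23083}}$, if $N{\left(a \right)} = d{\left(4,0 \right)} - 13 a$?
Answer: $\frac{303604169696454}{1450868765} \approx 2.0926 \cdot 10^{5}$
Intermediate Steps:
$d{\left(j,D \right)} = - D j$
$N{\left(a \right)} = - 13 a$ ($N{\left(a \right)} = \left(-1\right) 0 \cdot 4 - 13 a = 0 - 13 a = - 13 a$)
$\frac{131874}{- \frac{483345}{-498685} + \frac{N{\left(-602 \right)}}{-23083}} = \frac{131874}{- \frac{483345}{-498685} + \frac{\left(-13\right) \left(-602\right)}{-23083}} = \frac{131874}{\left(-483345\right) \left(- \frac{1}{498685}\right) + 7826 \left(- \frac{1}{23083}\right)} = \frac{131874}{\frac{96669}{99737} - \frac{7826}{23083}} = \frac{131874}{\frac{1450868765}{2302229171}} = 131874 \cdot \frac{2302229171}{1450868765} = \frac{303604169696454}{1450868765}$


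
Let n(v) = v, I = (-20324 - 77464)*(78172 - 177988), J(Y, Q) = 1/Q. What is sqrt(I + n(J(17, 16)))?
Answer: sqrt(156172912129)/4 ≈ 98797.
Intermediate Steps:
I = 9760807008 (I = -97788*(-99816) = 9760807008)
sqrt(I + n(J(17, 16))) = sqrt(9760807008 + 1/16) = sqrt(156172912129/16) = sqrt(156172912129)/4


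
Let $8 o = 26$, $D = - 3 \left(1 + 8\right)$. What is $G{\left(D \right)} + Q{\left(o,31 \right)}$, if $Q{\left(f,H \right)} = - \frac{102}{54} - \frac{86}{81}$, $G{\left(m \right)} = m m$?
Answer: $\frac{58810}{81} \approx 726.05$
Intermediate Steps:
$D = -27$ ($D = \left(-3\right) 9 = -27$)
$o = \frac{13}{4}$ ($o = \frac{1}{8} \cdot 26 = \frac{13}{4} \approx 3.25$)
$G{\left(m \right)} = m^{2}$
$Q{\left(f,H \right)} = - \frac{239}{81}$ ($Q{\left(f,H \right)} = \left(-102\right) \frac{1}{54} - \frac{86}{81} = - \frac{17}{9} - \frac{86}{81} = - \frac{239}{81}$)
$G{\left(D \right)} + Q{\left(o,31 \right)} = \left(-27\right)^{2} - \frac{239}{81} = 729 - \frac{239}{81} = \frac{58810}{81}$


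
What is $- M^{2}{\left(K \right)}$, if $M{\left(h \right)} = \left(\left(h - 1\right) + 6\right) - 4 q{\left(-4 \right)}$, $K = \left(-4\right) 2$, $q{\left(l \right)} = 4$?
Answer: $-361$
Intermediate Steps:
$K = -8$
$M{\left(h \right)} = -11 + h$ ($M{\left(h \right)} = \left(\left(h - 1\right) + 6\right) - 16 = \left(\left(-1 + h\right) + 6\right) - 16 = \left(5 + h\right) - 16 = -11 + h$)
$- M^{2}{\left(K \right)} = - \left(-11 - 8\right)^{2} = - \left(-19\right)^{2} = \left(-1\right) 361 = -361$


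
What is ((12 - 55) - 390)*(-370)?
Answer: 160210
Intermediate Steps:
((12 - 55) - 390)*(-370) = (-43 - 390)*(-370) = -433*(-370) = 160210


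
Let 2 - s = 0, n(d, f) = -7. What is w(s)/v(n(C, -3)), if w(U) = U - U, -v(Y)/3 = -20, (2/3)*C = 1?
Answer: 0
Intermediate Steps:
C = 3/2 (C = (3/2)*1 = 3/2 ≈ 1.5000)
v(Y) = 60 (v(Y) = -3*(-20) = 60)
s = 2 (s = 2 - 1*0 = 2 + 0 = 2)
w(U) = 0
w(s)/v(n(C, -3)) = 0/60 = 0*(1/60) = 0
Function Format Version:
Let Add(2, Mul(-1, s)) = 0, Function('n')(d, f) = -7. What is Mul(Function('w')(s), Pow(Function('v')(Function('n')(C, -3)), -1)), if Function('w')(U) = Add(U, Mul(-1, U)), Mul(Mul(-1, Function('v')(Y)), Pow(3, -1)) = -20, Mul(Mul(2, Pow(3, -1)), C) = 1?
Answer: 0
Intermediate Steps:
C = Rational(3, 2) (C = Mul(Rational(3, 2), 1) = Rational(3, 2) ≈ 1.5000)
Function('v')(Y) = 60 (Function('v')(Y) = Mul(-3, -20) = 60)
s = 2 (s = Add(2, Mul(-1, 0)) = Add(2, 0) = 2)
Function('w')(U) = 0
Mul(Function('w')(s), Pow(Function('v')(Function('n')(C, -3)), -1)) = Mul(0, Pow(60, -1)) = Mul(0, Rational(1, 60)) = 0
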